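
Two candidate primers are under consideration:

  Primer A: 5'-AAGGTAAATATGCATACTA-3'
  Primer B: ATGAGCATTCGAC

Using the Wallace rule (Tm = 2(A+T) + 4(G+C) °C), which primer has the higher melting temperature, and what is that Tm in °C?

Primer A, 48°C

Primer A: A+T=14, G+C=5 → Tm = 2(14)+4(5) = 48°C
Primer B: A+T=7, G+C=6 → Tm = 2(7)+4(6) = 38°C
48°C vs 38°C → primer A is higher.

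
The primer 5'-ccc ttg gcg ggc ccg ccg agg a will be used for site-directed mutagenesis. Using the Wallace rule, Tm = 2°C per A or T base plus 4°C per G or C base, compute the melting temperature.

G=9, A=2, C=9, T=2
A+T = 4, G+C = 18
Tm = 2×4 + 4×18 = 80°C

80°C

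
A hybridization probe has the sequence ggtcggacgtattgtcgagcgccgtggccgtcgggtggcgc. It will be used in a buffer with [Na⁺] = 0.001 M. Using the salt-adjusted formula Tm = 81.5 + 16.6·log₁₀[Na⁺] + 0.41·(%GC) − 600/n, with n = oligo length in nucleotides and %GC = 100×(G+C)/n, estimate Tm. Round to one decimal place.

47.1°C

Length n = 41. A=3, C=11, G=19, T=8
G+C = 30, so %GC = 30/41 × 100 = 73.171%
Salt term: 16.6 × (-3) = -49.8
GC term: 0.41 × 73.171 = 30; length term: −600/41 = −14.634
Tm = 81.5 + (-49.8) + 30 − 14.634 = 47.066 → 47.1°C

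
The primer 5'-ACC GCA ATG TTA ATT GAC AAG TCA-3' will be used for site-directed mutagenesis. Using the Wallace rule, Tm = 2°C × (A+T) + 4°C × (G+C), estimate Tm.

66°C

Counting bases: A=9, C=5, T=6, G=4
A+T = 15, G+C = 9
Tm = 2(15) + 4(9) = 30 + 36 = 66°C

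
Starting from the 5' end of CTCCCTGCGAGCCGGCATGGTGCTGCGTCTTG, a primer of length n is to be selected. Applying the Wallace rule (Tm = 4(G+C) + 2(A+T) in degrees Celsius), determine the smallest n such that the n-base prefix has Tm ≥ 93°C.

First 26 bases: CTCCCTGCGAGCCGGCATGGTGCTGC → Tm = 90°C (< 93°C)
First 27 bases: CTCCCTGCGAGCCGGCATGGTGCTGCG → Tm = 94°C (≥ 93°C)
Since every base adds ≥2°C, Tm only increases with n, so the threshold is first crossed at n = 27.

n = 27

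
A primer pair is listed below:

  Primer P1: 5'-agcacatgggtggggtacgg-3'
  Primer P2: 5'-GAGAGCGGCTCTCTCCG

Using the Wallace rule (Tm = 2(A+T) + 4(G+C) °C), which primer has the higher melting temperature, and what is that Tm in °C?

Primer P1: A+T=7, G+C=13 → Tm = 2(7)+4(13) = 66°C
Primer P2: A+T=5, G+C=12 → Tm = 2(5)+4(12) = 58°C
66°C vs 58°C → primer P1 is higher.

Primer P1, 66°C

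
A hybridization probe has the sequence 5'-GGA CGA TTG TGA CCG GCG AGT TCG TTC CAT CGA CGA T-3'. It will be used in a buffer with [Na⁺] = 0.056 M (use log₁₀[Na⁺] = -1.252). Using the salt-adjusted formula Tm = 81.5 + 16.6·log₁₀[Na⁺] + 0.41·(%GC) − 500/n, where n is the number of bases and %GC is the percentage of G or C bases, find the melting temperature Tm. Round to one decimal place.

Length n = 37. T=9, C=9, G=12, A=7
G+C = 21, so %GC = 21/37 × 100 = 56.757%
Salt term: 16.6 × (-1.252) = -20.783
GC term: 0.41 × 56.757 = 23.27; length term: −500/37 = −13.514
Tm = 81.5 + (-20.783) + 23.27 − 13.514 = 70.473 → 70.5°C

70.5°C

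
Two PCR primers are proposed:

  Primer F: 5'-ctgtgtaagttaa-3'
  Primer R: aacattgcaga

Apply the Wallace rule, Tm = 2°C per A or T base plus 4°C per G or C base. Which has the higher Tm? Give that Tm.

Primer F: A+T=9, G+C=4 → Tm = 2(9)+4(4) = 34°C
Primer R: A+T=7, G+C=4 → Tm = 2(7)+4(4) = 30°C
34°C vs 30°C → primer F is higher.

Primer F, 34°C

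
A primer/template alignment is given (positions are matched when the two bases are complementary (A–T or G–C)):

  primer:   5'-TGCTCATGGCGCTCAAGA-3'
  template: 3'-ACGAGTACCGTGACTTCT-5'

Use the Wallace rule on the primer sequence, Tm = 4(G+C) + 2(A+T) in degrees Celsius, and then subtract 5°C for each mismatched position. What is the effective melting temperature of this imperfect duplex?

46°C

Primer base counts: A=4, T=4, G=5, C=5 → A+T=8, G+C=10
Perfect-match Tm = 2(8) + 4(10) = 16 + 40 = 56°C
Mismatches (positions where the bases are not complementary): 2 (at positions 11, 14)
Effective Tm = 56 − 2×5 = 56 − 10 = 46°C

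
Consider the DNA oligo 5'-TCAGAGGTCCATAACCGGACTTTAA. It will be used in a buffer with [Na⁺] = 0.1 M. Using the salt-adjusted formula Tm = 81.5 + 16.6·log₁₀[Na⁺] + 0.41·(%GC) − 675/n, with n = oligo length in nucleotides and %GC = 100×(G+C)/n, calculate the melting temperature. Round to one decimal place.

55.9°C

Length n = 25. Base counts: C=6, T=6, G=5, A=8
G+C = 11, so %GC = 11/25 × 100 = 44%
Salt term: 16.6 × (-1) = -16.6
GC term: 0.41 × 44 = 18.04; length term: −675/25 = −27
Tm = 81.5 + (-16.6) + 18.04 − 27 = 55.94 → 55.9°C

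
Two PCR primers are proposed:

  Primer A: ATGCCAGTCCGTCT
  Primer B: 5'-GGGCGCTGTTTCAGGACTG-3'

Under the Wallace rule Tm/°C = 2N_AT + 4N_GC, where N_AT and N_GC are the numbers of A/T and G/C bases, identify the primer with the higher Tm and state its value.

Primer A: A+T=6, G+C=8 → Tm = 2(6)+4(8) = 44°C
Primer B: A+T=7, G+C=12 → Tm = 2(7)+4(12) = 62°C
44°C vs 62°C → primer B is higher.

Primer B, 62°C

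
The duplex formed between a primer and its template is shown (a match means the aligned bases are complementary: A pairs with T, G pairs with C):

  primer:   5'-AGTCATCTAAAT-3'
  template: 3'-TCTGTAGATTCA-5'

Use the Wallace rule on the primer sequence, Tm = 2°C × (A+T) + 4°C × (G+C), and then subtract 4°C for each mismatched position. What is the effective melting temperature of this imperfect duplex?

22°C

Primer base counts: A=5, T=4, G=1, C=2 → A+T=9, G+C=3
Perfect-match Tm = 2(9) + 4(3) = 18 + 12 = 30°C
Mismatches (positions where the bases are not complementary): 2 (at positions 3, 11)
Effective Tm = 30 − 2×4 = 30 − 8 = 22°C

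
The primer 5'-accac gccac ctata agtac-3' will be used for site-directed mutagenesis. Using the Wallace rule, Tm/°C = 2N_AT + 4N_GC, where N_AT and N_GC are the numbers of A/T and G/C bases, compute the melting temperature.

Scanning the sequence gives G=2, T=3, A=7, C=8.
So N_AT = 10 and N_GC = 10.
Tm = 2(10) + 4(10) = 20 + 40 = 60°C

60°C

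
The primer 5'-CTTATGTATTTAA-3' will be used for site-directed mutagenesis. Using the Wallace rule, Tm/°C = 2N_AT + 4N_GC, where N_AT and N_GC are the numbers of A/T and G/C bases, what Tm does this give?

A=4, G=1, T=7, C=1
So N_AT = 11 and N_GC = 2.
Tm = 2(11) + 4(2) = 22 + 8 = 30°C

30°C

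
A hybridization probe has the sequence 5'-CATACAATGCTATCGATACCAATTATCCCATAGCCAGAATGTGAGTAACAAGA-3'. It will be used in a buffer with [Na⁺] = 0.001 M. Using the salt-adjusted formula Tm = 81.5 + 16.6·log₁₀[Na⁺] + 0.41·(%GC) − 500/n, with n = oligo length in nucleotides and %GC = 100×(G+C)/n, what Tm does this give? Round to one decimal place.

Length n = 53. Scanning the sequence gives C=12, T=12, A=21, G=8.
G+C = 20, so %GC = 20/53 × 100 = 37.736%
Salt term: 16.6 × (-3) = -49.8
GC term: 0.41 × 37.736 = 15.472; length term: −500/53 = −9.434
Tm = 81.5 + (-49.8) + 15.472 − 9.434 = 37.738 → 37.7°C

37.7°C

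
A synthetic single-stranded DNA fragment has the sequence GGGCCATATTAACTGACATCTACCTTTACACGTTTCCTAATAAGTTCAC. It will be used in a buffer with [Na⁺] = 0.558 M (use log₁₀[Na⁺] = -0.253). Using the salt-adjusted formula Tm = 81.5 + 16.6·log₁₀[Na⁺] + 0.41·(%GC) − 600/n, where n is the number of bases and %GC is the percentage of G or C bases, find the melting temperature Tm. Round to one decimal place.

81.0°C

Length n = 49. Counting bases: T=16, A=14, C=13, G=6
G+C = 19, so %GC = 19/49 × 100 = 38.776%
Salt term: 16.6 × (-0.253) = -4.2
GC term: 0.41 × 38.776 = 15.898; length term: −600/49 = −12.245
Tm = 81.5 + (-4.2) + 15.898 − 12.245 = 80.953 → 81.0°C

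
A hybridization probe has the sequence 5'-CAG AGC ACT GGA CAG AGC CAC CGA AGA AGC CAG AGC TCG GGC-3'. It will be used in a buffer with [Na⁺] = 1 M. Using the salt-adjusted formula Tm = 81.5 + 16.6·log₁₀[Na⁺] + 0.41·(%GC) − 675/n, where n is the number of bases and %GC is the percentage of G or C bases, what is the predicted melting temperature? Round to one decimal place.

Length n = 42. Scanning the sequence gives C=13, T=2, A=13, G=14.
G+C = 27, so %GC = 27/42 × 100 = 64.286%
Salt term: 16.6 × (0) = 0
GC term: 0.41 × 64.286 = 26.357; length term: −675/42 = −16.071
Tm = 81.5 + (0) + 26.357 − 16.071 = 91.786 → 91.8°C

91.8°C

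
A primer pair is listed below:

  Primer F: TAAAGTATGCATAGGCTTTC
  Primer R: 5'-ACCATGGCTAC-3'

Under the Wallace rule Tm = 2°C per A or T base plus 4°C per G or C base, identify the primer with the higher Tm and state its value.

Primer F, 54°C

Primer F: A+T=13, G+C=7 → Tm = 2(13)+4(7) = 54°C
Primer R: A+T=5, G+C=6 → Tm = 2(5)+4(6) = 34°C
54°C vs 34°C → primer F is higher.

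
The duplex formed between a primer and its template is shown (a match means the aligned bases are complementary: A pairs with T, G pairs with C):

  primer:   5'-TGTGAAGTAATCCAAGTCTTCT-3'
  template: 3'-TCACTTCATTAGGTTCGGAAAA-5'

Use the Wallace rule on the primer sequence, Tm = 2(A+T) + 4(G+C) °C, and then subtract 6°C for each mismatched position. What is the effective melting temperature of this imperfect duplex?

Primer base counts: A=6, T=8, G=4, C=4 → A+T=14, G+C=8
Perfect-match Tm = 2(14) + 4(8) = 28 + 32 = 60°C
Mismatches (positions where the bases are not complementary): 3 (at positions 1, 17, 21)
Effective Tm = 60 − 3×6 = 60 − 18 = 42°C

42°C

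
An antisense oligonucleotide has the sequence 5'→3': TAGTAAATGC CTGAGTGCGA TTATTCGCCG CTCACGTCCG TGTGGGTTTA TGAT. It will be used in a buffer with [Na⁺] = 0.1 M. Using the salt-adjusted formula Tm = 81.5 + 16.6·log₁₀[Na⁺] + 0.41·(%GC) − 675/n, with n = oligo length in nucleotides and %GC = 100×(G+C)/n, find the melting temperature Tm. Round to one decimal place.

Length n = 54. Base counts: T=18, C=11, G=15, A=10
G+C = 26, so %GC = 26/54 × 100 = 48.148%
Salt term: 16.6 × (-1) = -16.6
GC term: 0.41 × 48.148 = 19.741; length term: −675/54 = −12.5
Tm = 81.5 + (-16.6) + 19.741 − 12.5 = 72.141 → 72.1°C

72.1°C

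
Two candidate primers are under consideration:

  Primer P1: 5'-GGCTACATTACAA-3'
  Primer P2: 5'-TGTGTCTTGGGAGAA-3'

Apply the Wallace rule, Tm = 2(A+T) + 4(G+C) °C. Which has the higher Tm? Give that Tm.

Primer P1: A+T=8, G+C=5 → Tm = 2(8)+4(5) = 36°C
Primer P2: A+T=8, G+C=7 → Tm = 2(8)+4(7) = 44°C
36°C vs 44°C → primer P2 is higher.

Primer P2, 44°C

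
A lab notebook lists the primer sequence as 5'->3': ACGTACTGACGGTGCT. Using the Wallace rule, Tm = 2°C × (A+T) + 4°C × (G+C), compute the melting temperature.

50°C

Scanning the sequence gives A=3, G=5, T=4, C=4.
A+T = 7, G+C = 9
Tm = 4·9 + 2·7 = 36 + 14 = 50°C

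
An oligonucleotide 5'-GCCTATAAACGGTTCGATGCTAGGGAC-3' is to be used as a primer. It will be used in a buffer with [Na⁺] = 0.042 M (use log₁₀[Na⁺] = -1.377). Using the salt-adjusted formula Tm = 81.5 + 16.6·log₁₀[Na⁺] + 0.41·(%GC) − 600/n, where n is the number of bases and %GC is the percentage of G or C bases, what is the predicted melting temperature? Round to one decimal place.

57.7°C

Length n = 27. Scanning the sequence gives C=6, T=6, G=8, A=7.
G+C = 14, so %GC = 14/27 × 100 = 51.852%
Salt term: 16.6 × (-1.377) = -22.858
GC term: 0.41 × 51.852 = 21.259; length term: −600/27 = −22.222
Tm = 81.5 + (-22.858) + 21.259 − 22.222 = 57.679 → 57.7°C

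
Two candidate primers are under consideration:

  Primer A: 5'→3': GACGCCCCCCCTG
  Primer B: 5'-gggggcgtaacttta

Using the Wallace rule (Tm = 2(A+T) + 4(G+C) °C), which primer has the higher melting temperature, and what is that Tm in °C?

Primer A: A+T=2, G+C=11 → Tm = 2(2)+4(11) = 48°C
Primer B: A+T=7, G+C=8 → Tm = 2(7)+4(8) = 46°C
48°C vs 46°C → primer A is higher.

Primer A, 48°C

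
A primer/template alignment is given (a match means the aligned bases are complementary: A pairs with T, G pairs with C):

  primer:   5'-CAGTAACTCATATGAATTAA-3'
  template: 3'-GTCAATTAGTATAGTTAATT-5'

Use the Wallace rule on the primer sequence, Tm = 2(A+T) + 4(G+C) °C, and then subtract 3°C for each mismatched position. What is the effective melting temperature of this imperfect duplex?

Primer base counts: A=9, T=6, G=2, C=3 → A+T=15, G+C=5
Perfect-match Tm = 2(15) + 4(5) = 30 + 20 = 50°C
Mismatches (positions where the bases are not complementary): 3 (at positions 5, 7, 14)
Effective Tm = 50 − 3×3 = 50 − 9 = 41°C

41°C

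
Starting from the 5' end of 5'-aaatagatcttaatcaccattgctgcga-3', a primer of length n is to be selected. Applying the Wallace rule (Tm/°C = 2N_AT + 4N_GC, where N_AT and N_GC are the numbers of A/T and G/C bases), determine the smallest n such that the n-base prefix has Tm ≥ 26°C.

n = 11

First 10 bases: AAATAGATCT → Tm = 24°C (< 26°C)
First 11 bases: AAATAGATCTT → Tm = 26°C (≥ 26°C)
Since every base adds ≥2°C, Tm only increases with n, so the threshold is first crossed at n = 11.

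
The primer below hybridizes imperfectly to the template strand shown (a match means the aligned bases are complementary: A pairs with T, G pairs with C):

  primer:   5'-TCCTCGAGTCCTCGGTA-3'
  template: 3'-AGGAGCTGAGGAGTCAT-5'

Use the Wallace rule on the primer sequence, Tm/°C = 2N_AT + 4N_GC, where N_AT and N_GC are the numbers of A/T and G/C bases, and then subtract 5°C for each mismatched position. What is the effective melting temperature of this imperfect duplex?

44°C

Primer base counts: A=2, T=5, G=4, C=6 → A+T=7, G+C=10
Perfect-match Tm = 2(7) + 4(10) = 14 + 40 = 54°C
Mismatches (positions where the bases are not complementary): 2 (at positions 8, 14)
Effective Tm = 54 − 2×5 = 54 − 10 = 44°C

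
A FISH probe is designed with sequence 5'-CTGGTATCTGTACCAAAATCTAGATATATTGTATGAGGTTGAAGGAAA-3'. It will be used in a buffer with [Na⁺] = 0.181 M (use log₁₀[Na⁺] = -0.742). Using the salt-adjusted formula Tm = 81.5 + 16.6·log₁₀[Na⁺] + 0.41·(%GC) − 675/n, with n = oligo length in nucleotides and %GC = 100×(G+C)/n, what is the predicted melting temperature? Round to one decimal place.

Length n = 48. Counting bases: G=11, T=15, A=17, C=5
G+C = 16, so %GC = 16/48 × 100 = 33.333%
Salt term: 16.6 × (-0.742) = -12.317
GC term: 0.41 × 33.333 = 13.667; length term: −675/48 = −14.062
Tm = 81.5 + (-12.317) + 13.667 − 14.062 = 68.788 → 68.8°C

68.8°C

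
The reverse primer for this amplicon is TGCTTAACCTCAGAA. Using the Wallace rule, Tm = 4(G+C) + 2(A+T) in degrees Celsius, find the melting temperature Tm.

42°C

Scanning the sequence gives T=4, C=4, A=5, G=2.
A+T = 9, G+C = 6
Tm = 2(9) + 4(6) = 18 + 24 = 42°C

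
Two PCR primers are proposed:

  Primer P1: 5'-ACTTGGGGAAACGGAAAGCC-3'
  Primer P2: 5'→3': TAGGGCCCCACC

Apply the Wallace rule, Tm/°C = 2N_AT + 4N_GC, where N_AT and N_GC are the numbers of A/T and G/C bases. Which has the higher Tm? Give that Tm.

Primer P1, 62°C

Primer P1: A+T=9, G+C=11 → Tm = 2(9)+4(11) = 62°C
Primer P2: A+T=3, G+C=9 → Tm = 2(3)+4(9) = 42°C
62°C vs 42°C → primer P1 is higher.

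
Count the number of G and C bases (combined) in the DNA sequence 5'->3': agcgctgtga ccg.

Base counts: T=2, A=2, C=4, G=5
G+C = 5 + 4 = 9

9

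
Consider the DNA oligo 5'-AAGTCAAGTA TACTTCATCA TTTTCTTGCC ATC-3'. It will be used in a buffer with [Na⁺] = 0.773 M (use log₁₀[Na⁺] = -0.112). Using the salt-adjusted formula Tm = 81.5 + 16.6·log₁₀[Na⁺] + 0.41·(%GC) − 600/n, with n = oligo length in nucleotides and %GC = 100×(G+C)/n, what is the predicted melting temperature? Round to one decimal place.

Length n = 33. Base counts: A=9, C=8, T=13, G=3
G+C = 11, so %GC = 11/33 × 100 = 33.333%
Salt term: 16.6 × (-0.112) = -1.859
GC term: 0.41 × 33.333 = 13.667; length term: −600/33 = −18.182
Tm = 81.5 + (-1.859) + 13.667 − 18.182 = 75.126 → 75.1°C

75.1°C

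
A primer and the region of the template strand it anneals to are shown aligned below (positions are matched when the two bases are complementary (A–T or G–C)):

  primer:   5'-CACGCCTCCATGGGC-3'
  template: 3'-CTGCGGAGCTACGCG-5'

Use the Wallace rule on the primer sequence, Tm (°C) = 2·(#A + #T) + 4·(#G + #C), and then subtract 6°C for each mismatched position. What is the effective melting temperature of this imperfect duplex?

Primer base counts: A=2, T=2, G=4, C=7 → A+T=4, G+C=11
Perfect-match Tm = 2(4) + 4(11) = 8 + 44 = 52°C
Mismatches (positions where the bases are not complementary): 3 (at positions 1, 9, 13)
Effective Tm = 52 − 3×6 = 52 − 18 = 34°C

34°C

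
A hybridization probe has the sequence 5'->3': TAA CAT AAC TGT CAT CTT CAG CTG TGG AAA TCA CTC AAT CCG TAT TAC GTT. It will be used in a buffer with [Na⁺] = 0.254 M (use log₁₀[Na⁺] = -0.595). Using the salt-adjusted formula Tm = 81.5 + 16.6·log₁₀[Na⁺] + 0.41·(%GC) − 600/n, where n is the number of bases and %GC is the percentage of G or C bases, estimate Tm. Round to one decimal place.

Length n = 51. Scanning the sequence gives A=15, G=7, C=12, T=17.
G+C = 19, so %GC = 19/51 × 100 = 37.255%
Salt term: 16.6 × (-0.595) = -9.877
GC term: 0.41 × 37.255 = 15.275; length term: −600/51 = −11.765
Tm = 81.5 + (-9.877) + 15.275 − 11.765 = 75.133 → 75.1°C

75.1°C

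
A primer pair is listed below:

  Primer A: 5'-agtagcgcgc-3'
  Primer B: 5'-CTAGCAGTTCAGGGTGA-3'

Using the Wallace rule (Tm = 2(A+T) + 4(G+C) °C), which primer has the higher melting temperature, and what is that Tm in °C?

Primer B, 52°C

Primer A: A+T=3, G+C=7 → Tm = 2(3)+4(7) = 34°C
Primer B: A+T=8, G+C=9 → Tm = 2(8)+4(9) = 52°C
34°C vs 52°C → primer B is higher.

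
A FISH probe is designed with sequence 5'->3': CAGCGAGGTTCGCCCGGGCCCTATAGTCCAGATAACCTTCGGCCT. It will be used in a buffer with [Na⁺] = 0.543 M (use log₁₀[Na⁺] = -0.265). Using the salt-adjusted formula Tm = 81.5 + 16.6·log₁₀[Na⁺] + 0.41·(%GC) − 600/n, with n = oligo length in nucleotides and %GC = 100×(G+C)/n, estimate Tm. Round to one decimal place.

Length n = 45. Base counts: A=8, C=16, T=9, G=12
G+C = 28, so %GC = 28/45 × 100 = 62.222%
Salt term: 16.6 × (-0.265) = -4.399
GC term: 0.41 × 62.222 = 25.511; length term: −600/45 = −13.333
Tm = 81.5 + (-4.399) + 25.511 − 13.333 = 89.279 → 89.3°C

89.3°C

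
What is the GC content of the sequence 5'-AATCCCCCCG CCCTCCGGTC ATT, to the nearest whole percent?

Counting bases: C=12, T=5, G=3, A=3
G+C = 3 + 12 = 15 out of 23 bases
%GC = 15/23 × 100 = 65.22% ≈ 65%

65%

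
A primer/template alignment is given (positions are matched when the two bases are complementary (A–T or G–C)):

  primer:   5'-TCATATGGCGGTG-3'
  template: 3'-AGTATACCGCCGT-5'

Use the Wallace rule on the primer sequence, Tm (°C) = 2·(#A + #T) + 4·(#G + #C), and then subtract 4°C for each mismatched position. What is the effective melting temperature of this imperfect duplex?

32°C

Primer base counts: A=2, T=4, G=5, C=2 → A+T=6, G+C=7
Perfect-match Tm = 2(6) + 4(7) = 12 + 28 = 40°C
Mismatches (positions where the bases are not complementary): 2 (at positions 12, 13)
Effective Tm = 40 − 2×4 = 40 − 8 = 32°C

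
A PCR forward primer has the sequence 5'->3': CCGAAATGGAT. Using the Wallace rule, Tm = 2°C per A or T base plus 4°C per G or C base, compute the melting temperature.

32°C

Base counts: C=2, G=3, T=2, A=4
AT pairs contribute 6, GC pairs contribute 5.
Tm = 2(6) + 4(5) = 12 + 20 = 32°C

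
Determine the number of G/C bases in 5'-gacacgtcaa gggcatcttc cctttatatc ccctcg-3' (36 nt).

T=10, A=7, G=6, C=13
Total G or C: 6 + 13 = 19

19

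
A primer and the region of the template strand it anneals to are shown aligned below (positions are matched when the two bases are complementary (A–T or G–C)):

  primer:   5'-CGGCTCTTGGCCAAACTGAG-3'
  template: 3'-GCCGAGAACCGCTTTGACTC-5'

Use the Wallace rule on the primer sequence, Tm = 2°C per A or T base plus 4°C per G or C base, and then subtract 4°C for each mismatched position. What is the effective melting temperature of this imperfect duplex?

Primer base counts: A=4, T=4, G=6, C=6 → A+T=8, G+C=12
Perfect-match Tm = 2(8) + 4(12) = 16 + 48 = 64°C
Mismatches (positions where the bases are not complementary): 1 (at position 12)
Effective Tm = 64 − 1×4 = 64 − 4 = 60°C

60°C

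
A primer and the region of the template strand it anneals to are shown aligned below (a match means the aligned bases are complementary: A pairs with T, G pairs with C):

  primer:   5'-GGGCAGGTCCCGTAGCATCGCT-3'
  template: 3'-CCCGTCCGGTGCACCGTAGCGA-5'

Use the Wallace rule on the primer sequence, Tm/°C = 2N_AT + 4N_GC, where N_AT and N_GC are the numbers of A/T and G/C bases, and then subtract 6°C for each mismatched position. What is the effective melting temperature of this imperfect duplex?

Primer base counts: A=3, T=4, G=8, C=7 → A+T=7, G+C=15
Perfect-match Tm = 2(7) + 4(15) = 14 + 60 = 74°C
Mismatches (positions where the bases are not complementary): 3 (at positions 8, 10, 14)
Effective Tm = 74 − 3×6 = 74 − 18 = 56°C

56°C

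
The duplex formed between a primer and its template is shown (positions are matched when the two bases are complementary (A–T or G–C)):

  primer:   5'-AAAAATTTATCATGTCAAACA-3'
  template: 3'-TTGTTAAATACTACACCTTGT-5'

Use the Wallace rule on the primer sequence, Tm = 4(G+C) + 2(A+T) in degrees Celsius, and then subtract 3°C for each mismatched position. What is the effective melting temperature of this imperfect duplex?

38°C

Primer base counts: A=11, T=6, G=1, C=3 → A+T=17, G+C=4
Perfect-match Tm = 2(17) + 4(4) = 34 + 16 = 50°C
Mismatches (positions where the bases are not complementary): 4 (at positions 3, 11, 16, 17)
Effective Tm = 50 − 4×3 = 50 − 12 = 38°C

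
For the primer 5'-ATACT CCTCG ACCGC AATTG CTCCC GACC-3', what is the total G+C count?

Counting bases: A=6, C=13, T=6, G=4
G+C = 4 + 13 = 17

17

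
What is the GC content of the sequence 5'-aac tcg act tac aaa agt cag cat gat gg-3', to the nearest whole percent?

41%

Counting bases: G=6, A=11, T=6, C=6
G+C = 6 + 6 = 12 out of 29 bases
%GC = 12/29 × 100 = 41.38% ≈ 41%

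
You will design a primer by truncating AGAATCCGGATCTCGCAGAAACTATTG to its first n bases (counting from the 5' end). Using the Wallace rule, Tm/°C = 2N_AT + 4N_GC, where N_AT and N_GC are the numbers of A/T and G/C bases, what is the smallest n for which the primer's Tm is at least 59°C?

First 19 bases: AGAATCCGGATCTCGCAGA → Tm = 58°C (< 59°C)
First 20 bases: AGAATCCGGATCTCGCAGAA → Tm = 60°C (≥ 59°C)
Since every base adds ≥2°C, Tm only increases with n, so the threshold is first crossed at n = 20.

n = 20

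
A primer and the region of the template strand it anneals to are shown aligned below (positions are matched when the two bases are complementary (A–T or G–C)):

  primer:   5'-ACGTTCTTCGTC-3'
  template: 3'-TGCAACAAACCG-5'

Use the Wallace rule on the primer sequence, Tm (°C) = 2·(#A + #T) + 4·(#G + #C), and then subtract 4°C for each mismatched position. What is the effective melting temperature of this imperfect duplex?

24°C

Primer base counts: A=1, T=5, G=2, C=4 → A+T=6, G+C=6
Perfect-match Tm = 2(6) + 4(6) = 12 + 24 = 36°C
Mismatches (positions where the bases are not complementary): 3 (at positions 6, 9, 11)
Effective Tm = 36 − 3×4 = 36 − 12 = 24°C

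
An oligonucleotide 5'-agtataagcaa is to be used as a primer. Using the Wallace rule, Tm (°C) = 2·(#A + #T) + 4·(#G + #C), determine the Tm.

28°C

Counting bases: T=2, C=1, G=2, A=6
So N_AT = 8 and N_GC = 3.
Tm = 2×8 + 4×3 = 28°C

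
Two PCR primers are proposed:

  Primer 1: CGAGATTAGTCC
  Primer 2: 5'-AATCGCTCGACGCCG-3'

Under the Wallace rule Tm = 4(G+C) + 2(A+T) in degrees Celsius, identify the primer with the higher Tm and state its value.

Primer 2, 50°C

Primer 1: A+T=6, G+C=6 → Tm = 2(6)+4(6) = 36°C
Primer 2: A+T=5, G+C=10 → Tm = 2(5)+4(10) = 50°C
36°C vs 50°C → primer 2 is higher.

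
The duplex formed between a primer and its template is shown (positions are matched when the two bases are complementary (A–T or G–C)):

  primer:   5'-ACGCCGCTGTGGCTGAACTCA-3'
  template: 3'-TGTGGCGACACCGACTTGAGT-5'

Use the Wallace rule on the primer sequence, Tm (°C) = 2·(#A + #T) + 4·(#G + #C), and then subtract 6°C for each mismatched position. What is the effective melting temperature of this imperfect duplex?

62°C

Primer base counts: A=4, T=4, G=6, C=7 → A+T=8, G+C=13
Perfect-match Tm = 2(8) + 4(13) = 16 + 52 = 68°C
Mismatches (positions where the bases are not complementary): 1 (at position 3)
Effective Tm = 68 − 1×6 = 68 − 6 = 62°C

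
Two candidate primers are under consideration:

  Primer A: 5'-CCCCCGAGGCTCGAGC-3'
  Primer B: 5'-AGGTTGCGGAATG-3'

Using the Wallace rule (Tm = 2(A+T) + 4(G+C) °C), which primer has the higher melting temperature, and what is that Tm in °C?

Primer A: A+T=3, G+C=13 → Tm = 2(3)+4(13) = 58°C
Primer B: A+T=6, G+C=7 → Tm = 2(6)+4(7) = 40°C
58°C vs 40°C → primer A is higher.

Primer A, 58°C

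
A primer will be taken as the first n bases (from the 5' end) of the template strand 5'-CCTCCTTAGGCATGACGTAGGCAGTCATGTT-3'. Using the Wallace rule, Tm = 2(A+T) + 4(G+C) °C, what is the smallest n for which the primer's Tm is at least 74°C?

n = 24

First 23 bases: CCTCCTTAGGCATGACGTAGGCA → Tm = 72°C (< 74°C)
First 24 bases: CCTCCTTAGGCATGACGTAGGCAG → Tm = 76°C (≥ 74°C)
Each additional base adds 2°C (A/T) or 4°C (G/C), so Tm is non-decreasing in n; n = 24 is the first length to reach 74°C.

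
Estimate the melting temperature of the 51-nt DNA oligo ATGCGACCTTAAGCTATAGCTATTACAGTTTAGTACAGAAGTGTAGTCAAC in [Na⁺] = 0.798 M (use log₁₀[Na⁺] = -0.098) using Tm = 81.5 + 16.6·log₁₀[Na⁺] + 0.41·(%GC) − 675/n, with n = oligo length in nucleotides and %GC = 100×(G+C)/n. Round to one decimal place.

Length n = 51. Base counts: C=9, T=15, A=17, G=10
G+C = 19, so %GC = 19/51 × 100 = 37.255%
Salt term: 16.6 × (-0.098) = -1.627
GC term: 0.41 × 37.255 = 15.275; length term: −675/51 = −13.235
Tm = 81.5 + (-1.627) + 15.275 − 13.235 = 81.913 → 81.9°C

81.9°C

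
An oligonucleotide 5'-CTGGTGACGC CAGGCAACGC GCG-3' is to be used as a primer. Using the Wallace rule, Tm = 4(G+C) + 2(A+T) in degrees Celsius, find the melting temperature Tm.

Scanning the sequence gives T=2, G=9, C=8, A=4.
So N_AT = 6 and N_GC = 17.
Tm = 2×6 + 4×17 = 80°C

80°C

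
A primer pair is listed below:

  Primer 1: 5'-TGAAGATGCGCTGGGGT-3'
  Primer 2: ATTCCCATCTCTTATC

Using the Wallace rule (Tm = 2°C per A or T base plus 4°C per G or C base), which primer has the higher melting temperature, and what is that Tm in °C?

Primer 1, 54°C

Primer 1: A+T=7, G+C=10 → Tm = 2(7)+4(10) = 54°C
Primer 2: A+T=10, G+C=6 → Tm = 2(10)+4(6) = 44°C
54°C vs 44°C → primer 1 is higher.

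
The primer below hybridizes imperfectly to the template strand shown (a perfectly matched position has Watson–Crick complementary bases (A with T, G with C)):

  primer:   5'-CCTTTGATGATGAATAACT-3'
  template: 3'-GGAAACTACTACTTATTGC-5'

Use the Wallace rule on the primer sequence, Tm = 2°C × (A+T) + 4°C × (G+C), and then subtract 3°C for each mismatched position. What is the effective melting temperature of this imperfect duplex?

Primer base counts: A=6, T=7, G=3, C=3 → A+T=13, G+C=6
Perfect-match Tm = 2(13) + 4(6) = 26 + 24 = 50°C
Mismatches (positions where the bases are not complementary): 1 (at position 19)
Effective Tm = 50 − 1×3 = 50 − 3 = 47°C

47°C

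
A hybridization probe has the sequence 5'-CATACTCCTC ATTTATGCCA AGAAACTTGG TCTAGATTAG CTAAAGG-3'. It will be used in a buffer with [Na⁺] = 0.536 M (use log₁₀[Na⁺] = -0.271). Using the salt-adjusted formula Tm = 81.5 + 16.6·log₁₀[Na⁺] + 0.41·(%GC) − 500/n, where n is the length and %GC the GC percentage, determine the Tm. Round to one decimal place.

Length n = 47. C=10, T=14, G=8, A=15
G+C = 18, so %GC = 18/47 × 100 = 38.298%
Salt term: 16.6 × (-0.271) = -4.499
GC term: 0.41 × 38.298 = 15.702; length term: −500/47 = −10.638
Tm = 81.5 + (-4.499) + 15.702 − 10.638 = 82.065 → 82.1°C

82.1°C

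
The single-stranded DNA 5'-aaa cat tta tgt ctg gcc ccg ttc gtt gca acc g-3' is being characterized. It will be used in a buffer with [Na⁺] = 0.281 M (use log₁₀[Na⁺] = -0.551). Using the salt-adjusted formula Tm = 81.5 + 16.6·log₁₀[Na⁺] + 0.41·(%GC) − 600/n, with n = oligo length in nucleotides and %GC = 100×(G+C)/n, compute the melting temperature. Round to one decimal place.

Length n = 34. Scanning the sequence gives C=10, A=7, T=10, G=7.
G+C = 17, so %GC = 17/34 × 100 = 50%
Salt term: 16.6 × (-0.551) = -9.147
GC term: 0.41 × 50 = 20.5; length term: −600/34 = −17.647
Tm = 81.5 + (-9.147) + 20.5 − 17.647 = 75.206 → 75.2°C

75.2°C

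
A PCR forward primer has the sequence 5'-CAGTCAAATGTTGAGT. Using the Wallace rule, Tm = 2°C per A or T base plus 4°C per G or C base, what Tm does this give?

44°C

Base counts: T=5, G=4, C=2, A=5
A+T = 10, G+C = 6
Tm = 4·6 + 2·10 = 24 + 20 = 44°C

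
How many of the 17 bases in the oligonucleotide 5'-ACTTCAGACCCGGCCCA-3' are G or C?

C=8, T=2, A=4, G=3
Total G or C: 3 + 8 = 11

11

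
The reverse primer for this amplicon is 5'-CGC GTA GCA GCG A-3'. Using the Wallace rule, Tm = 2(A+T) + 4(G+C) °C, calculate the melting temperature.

44°C

Base counts: C=4, A=3, G=5, T=1
A+T = 4, G+C = 9
Tm = 4·9 + 2·4 = 36 + 8 = 44°C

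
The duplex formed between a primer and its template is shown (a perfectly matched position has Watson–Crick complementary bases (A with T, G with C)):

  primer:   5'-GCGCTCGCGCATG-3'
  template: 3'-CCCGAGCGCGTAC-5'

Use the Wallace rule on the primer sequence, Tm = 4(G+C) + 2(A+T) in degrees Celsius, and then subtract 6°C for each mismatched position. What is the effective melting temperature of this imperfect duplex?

40°C

Primer base counts: A=1, T=2, G=5, C=5 → A+T=3, G+C=10
Perfect-match Tm = 2(3) + 4(10) = 6 + 40 = 46°C
Mismatches (positions where the bases are not complementary): 1 (at position 2)
Effective Tm = 46 − 1×6 = 46 − 6 = 40°C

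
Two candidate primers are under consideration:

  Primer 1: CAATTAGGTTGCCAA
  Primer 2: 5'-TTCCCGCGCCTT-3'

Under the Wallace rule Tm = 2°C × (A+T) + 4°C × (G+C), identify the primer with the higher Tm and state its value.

Primer 1: A+T=9, G+C=6 → Tm = 2(9)+4(6) = 42°C
Primer 2: A+T=4, G+C=8 → Tm = 2(4)+4(8) = 40°C
42°C vs 40°C → primer 1 is higher.

Primer 1, 42°C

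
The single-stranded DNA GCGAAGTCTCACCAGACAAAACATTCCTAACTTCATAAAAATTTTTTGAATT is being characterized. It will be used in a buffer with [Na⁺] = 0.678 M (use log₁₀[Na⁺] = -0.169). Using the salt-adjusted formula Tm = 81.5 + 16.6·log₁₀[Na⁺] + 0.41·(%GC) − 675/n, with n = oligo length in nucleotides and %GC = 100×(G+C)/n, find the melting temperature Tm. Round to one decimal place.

Length n = 52. Base counts: T=16, G=5, C=11, A=20
G+C = 16, so %GC = 16/52 × 100 = 30.769%
Salt term: 16.6 × (-0.169) = -2.805
GC term: 0.41 × 30.769 = 12.615; length term: −675/52 = −12.981
Tm = 81.5 + (-2.805) + 12.615 − 12.981 = 78.329 → 78.3°C

78.3°C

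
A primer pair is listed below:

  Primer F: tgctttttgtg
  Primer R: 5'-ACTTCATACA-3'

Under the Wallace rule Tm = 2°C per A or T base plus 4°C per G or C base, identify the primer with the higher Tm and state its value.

Primer F, 30°C

Primer F: A+T=7, G+C=4 → Tm = 2(7)+4(4) = 30°C
Primer R: A+T=7, G+C=3 → Tm = 2(7)+4(3) = 26°C
30°C vs 26°C → primer F is higher.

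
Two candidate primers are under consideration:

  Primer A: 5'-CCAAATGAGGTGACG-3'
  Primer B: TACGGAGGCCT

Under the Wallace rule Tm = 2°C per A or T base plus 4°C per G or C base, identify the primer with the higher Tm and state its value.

Primer A, 46°C

Primer A: A+T=7, G+C=8 → Tm = 2(7)+4(8) = 46°C
Primer B: A+T=4, G+C=7 → Tm = 2(4)+4(7) = 36°C
46°C vs 36°C → primer A is higher.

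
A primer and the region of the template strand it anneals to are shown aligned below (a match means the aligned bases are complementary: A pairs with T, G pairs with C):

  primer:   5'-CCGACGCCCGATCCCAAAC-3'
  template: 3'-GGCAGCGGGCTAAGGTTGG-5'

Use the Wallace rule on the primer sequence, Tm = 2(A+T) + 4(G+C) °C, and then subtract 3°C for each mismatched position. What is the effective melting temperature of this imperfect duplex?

Primer base counts: A=5, T=1, G=3, C=10 → A+T=6, G+C=13
Perfect-match Tm = 2(6) + 4(13) = 12 + 52 = 64°C
Mismatches (positions where the bases are not complementary): 3 (at positions 4, 13, 18)
Effective Tm = 64 − 3×3 = 64 − 9 = 55°C

55°C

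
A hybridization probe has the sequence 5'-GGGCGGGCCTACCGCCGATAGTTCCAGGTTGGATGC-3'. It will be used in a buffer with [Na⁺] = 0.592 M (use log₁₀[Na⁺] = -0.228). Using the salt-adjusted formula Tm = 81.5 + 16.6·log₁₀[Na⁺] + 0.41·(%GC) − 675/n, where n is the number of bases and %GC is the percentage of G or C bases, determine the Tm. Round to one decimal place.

86.3°C

Length n = 36. Scanning the sequence gives G=14, C=10, A=5, T=7.
G+C = 24, so %GC = 24/36 × 100 = 66.667%
Salt term: 16.6 × (-0.228) = -3.785
GC term: 0.41 × 66.667 = 27.333; length term: −675/36 = −18.75
Tm = 81.5 + (-3.785) + 27.333 − 18.75 = 86.298 → 86.3°C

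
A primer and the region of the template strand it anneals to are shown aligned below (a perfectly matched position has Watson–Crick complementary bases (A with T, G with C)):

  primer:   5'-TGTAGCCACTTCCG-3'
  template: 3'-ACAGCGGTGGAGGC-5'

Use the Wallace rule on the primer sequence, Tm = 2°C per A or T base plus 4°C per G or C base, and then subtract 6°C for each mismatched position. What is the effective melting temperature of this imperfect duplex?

32°C

Primer base counts: A=2, T=4, G=3, C=5 → A+T=6, G+C=8
Perfect-match Tm = 2(6) + 4(8) = 12 + 32 = 44°C
Mismatches (positions where the bases are not complementary): 2 (at positions 4, 10)
Effective Tm = 44 − 2×6 = 44 − 12 = 32°C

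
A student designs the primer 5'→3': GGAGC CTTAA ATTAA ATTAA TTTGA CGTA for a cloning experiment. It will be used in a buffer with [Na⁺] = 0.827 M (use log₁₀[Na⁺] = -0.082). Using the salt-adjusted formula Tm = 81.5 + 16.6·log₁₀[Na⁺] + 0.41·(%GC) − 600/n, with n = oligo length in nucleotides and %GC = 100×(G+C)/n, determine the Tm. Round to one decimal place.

Length n = 29. A=11, G=5, T=10, C=3
G+C = 8, so %GC = 8/29 × 100 = 27.586%
Salt term: 16.6 × (-0.082) = -1.361
GC term: 0.41 × 27.586 = 11.31; length term: −600/29 = −20.69
Tm = 81.5 + (-1.361) + 11.31 − 20.69 = 70.759 → 70.8°C

70.8°C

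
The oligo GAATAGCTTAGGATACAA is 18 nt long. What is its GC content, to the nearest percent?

Base counts: G=4, T=4, A=8, C=2
G+C = 4 + 2 = 6 out of 18 bases
%GC = 6/18 × 100 = 33.33% ≈ 33%

33%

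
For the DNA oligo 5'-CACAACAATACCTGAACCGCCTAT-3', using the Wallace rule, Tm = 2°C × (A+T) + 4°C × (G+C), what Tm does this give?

70°C

T=4, G=2, A=9, C=9
AT pairs contribute 13, GC pairs contribute 11.
Tm = 4·11 + 2·13 = 44 + 26 = 70°C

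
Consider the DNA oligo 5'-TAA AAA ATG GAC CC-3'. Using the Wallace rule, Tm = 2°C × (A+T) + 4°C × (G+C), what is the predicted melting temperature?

Scanning the sequence gives A=7, T=2, C=3, G=2.
AT pairs contribute 9, GC pairs contribute 5.
Tm = 2×9 + 4×5 = 38°C

38°C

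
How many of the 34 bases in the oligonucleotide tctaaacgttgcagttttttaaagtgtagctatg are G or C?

Base counts: T=14, A=9, C=4, G=7
G+C = 7 + 4 = 11

11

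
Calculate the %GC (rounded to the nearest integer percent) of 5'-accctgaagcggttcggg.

67%

Scanning the sequence gives C=5, T=3, G=7, A=3.
G+C = 7 + 5 = 12 out of 18 bases
%GC = 12/18 × 100 = 66.67% ≈ 67%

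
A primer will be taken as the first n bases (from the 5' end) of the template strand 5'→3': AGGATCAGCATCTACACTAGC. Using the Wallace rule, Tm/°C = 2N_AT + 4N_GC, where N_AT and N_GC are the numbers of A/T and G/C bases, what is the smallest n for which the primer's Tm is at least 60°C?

First 20 bases: AGGATCAGCATCTACACTAG → Tm = 58°C (< 60°C)
First 21 bases: AGGATCAGCATCTACACTAGC → Tm = 62°C (≥ 60°C)
Since every base adds ≥2°C, Tm only increases with n, so the threshold is first crossed at n = 21.

n = 21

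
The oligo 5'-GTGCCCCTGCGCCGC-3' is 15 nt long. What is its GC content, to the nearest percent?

87%

C=8, G=5, A=0, T=2
G+C = 5 + 8 = 13 out of 15 bases
%GC = 13/15 × 100 = 86.67% ≈ 87%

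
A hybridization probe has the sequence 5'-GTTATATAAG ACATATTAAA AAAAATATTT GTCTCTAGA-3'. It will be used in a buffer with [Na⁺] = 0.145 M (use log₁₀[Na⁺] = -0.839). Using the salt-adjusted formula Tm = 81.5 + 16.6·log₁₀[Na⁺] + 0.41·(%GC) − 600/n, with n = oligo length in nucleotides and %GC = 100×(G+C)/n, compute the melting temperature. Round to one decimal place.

Length n = 39. Scanning the sequence gives T=14, A=18, C=3, G=4.
G+C = 7, so %GC = 7/39 × 100 = 17.949%
Salt term: 16.6 × (-0.839) = -13.927
GC term: 0.41 × 17.949 = 7.359; length term: −600/39 = −15.385
Tm = 81.5 + (-13.927) + 7.359 − 15.385 = 59.547 → 59.5°C

59.5°C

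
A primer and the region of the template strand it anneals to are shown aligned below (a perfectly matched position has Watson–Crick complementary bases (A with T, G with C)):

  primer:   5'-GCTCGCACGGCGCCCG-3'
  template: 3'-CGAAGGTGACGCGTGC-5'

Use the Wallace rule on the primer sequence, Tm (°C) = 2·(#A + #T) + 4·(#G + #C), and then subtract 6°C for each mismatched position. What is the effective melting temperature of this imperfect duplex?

36°C

Primer base counts: A=1, T=1, G=6, C=8 → A+T=2, G+C=14
Perfect-match Tm = 2(2) + 4(14) = 4 + 56 = 60°C
Mismatches (positions where the bases are not complementary): 4 (at positions 4, 5, 9, 14)
Effective Tm = 60 − 4×6 = 60 − 24 = 36°C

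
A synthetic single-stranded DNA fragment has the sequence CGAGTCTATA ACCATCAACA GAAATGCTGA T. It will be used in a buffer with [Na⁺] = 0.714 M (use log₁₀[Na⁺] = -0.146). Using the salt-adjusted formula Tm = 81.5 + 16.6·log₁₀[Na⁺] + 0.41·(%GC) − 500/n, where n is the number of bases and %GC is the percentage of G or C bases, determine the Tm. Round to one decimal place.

Length n = 31. Base counts: G=5, C=7, A=12, T=7
G+C = 12, so %GC = 12/31 × 100 = 38.71%
Salt term: 16.6 × (-0.146) = -2.424
GC term: 0.41 × 38.71 = 15.871; length term: −500/31 = −16.129
Tm = 81.5 + (-2.424) + 15.871 − 16.129 = 78.818 → 78.8°C

78.8°C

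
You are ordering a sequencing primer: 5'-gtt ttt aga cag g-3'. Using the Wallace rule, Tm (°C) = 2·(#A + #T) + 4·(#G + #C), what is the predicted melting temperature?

Counting bases: C=1, A=3, G=4, T=5
So N_AT = 8 and N_GC = 5.
Tm = 2×8 + 4×5 = 36°C

36°C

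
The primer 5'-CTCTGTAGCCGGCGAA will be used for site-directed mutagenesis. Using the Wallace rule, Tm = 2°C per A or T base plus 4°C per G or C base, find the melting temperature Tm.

Base counts: A=3, C=5, T=3, G=5
AT pairs contribute 6, GC pairs contribute 10.
Tm = 2×6 + 4×10 = 52°C

52°C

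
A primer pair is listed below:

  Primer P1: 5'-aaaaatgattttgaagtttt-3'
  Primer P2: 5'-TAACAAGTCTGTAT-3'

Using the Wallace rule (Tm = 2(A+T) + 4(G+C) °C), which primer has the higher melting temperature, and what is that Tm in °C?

Primer P1: A+T=17, G+C=3 → Tm = 2(17)+4(3) = 46°C
Primer P2: A+T=10, G+C=4 → Tm = 2(10)+4(4) = 36°C
46°C vs 36°C → primer P1 is higher.

Primer P1, 46°C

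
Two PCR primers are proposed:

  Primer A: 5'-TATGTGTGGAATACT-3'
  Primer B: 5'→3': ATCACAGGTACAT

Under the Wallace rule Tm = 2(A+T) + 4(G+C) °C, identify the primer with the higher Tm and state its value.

Primer A, 40°C

Primer A: A+T=10, G+C=5 → Tm = 2(10)+4(5) = 40°C
Primer B: A+T=8, G+C=5 → Tm = 2(8)+4(5) = 36°C
40°C vs 36°C → primer A is higher.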